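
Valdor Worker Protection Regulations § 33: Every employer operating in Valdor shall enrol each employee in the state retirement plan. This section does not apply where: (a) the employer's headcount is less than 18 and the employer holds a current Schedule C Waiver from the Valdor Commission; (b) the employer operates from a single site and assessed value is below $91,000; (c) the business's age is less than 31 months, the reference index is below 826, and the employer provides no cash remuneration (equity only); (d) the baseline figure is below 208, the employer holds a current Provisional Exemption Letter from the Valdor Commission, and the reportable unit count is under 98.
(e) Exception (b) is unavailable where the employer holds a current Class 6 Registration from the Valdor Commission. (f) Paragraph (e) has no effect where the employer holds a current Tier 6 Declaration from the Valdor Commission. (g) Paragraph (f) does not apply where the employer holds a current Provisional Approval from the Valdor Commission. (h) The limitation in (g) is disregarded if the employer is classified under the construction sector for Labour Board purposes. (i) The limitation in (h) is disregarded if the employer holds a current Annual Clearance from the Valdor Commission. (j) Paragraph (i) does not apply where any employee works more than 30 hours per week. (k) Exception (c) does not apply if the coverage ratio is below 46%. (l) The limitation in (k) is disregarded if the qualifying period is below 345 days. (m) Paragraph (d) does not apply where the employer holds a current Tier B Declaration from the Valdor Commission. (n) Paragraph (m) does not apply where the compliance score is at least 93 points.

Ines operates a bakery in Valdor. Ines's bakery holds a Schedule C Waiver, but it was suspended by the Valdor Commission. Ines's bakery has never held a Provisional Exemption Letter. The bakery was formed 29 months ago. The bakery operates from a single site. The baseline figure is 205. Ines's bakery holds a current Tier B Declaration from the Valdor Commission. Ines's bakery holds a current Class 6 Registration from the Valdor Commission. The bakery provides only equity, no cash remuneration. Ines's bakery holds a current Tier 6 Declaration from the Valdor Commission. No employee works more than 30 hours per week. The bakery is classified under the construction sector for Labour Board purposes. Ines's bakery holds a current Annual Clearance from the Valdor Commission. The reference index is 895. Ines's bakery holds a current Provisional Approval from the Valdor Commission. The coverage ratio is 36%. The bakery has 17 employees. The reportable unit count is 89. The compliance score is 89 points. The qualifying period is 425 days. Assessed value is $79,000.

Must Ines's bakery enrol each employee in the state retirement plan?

Yes — Ines's bakery must enrol each employee in the state retirement plan.

Exception (a) does not apply: there is no Schedule C Waiver in force.
Exception (b): the employer operates from a single site; assessed value is $79,000, below the $91,000 limit — every condition holds. But: (e) operates against (b): a current Class 6 Registration is held. (f) applies (a current Tier 6 Declaration is held), but is itself disapplied by (g): (g) is triggered — a current Provisional Approval is held. (h) would limit (g) — the bakery is classified under the construction sector — but (i) sets (h) aside: (i) operates against (h): a current Annual Clearance is held. (j) is not triggered (no employee exceeds 30 hours/week), so (i) stands. Exception (b) does not apply.
Exception (c) does not apply: the reference index is 895, not below 826.
Exception (d) does not apply: there is no Provisional Exemption Letter in force.
No exception is made out. Ines's bakery falls within the general rule.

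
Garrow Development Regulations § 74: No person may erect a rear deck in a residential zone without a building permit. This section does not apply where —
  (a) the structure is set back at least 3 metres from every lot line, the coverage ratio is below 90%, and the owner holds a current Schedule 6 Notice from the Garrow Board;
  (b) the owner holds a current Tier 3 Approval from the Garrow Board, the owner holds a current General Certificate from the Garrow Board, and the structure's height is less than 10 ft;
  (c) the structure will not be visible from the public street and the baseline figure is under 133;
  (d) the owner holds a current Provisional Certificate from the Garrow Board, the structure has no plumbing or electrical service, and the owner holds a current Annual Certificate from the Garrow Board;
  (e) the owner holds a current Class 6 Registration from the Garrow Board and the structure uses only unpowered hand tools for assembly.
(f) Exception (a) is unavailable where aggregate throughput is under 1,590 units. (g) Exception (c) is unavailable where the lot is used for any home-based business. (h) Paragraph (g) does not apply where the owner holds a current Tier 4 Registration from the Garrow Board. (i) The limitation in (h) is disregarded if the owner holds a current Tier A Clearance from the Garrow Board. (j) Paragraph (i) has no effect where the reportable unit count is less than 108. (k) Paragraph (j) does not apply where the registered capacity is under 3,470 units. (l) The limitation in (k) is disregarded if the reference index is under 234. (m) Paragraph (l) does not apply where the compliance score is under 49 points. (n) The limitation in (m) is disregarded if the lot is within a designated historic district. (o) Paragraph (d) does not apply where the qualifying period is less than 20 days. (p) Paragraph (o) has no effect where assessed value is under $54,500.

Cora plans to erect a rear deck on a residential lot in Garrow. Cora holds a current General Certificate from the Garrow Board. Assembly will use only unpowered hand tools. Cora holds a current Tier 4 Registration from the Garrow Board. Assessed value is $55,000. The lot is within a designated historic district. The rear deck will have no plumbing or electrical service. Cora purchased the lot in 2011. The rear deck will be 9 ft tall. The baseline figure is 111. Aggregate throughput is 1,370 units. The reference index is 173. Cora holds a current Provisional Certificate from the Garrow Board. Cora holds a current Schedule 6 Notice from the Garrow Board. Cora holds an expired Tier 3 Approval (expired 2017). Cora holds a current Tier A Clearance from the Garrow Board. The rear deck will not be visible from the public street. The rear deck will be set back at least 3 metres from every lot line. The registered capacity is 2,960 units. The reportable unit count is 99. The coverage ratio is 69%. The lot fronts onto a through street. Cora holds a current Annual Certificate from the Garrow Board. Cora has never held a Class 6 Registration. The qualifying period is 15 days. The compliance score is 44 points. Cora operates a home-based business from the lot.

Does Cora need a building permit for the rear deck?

No — exception (c) applies; Cora does not need a building permit.

All of (a)'s requirements are met (the setback is at least 3 m on every side; the coverage ratio is 69%, below the 90% limit; a current Schedule 6 Notice is held). However, paragraph (f) must be considered: (f) applies — aggregate throughput is 1,370 units, under the 1,590 units limit. (a) is therefore removed.
Exception (b) requires that the owner holds a current Tier 3 Approval from the Garrow Board; but no current Tier 3 Approval is held, so (b) is unavailable.
Exception (c)'s conditions are all satisfied: the structure will not be visible from the street; the baseline figure is 111, under the 133 limit. Applying paragraphs (g)–(n): (g) would limit (c) — a home-based business operates on the lot — but (h) sets (g) aside: (h) is triggered — a current Tier 4 Registration is held. (i) would limit (h) — a current Tier A Clearance is held — but (j) sets (i) aside: (j) is engaged — the reportable unit count is 99, less than the 108 limit. (k) is engaged (the registered capacity is 2,960 units, under the 3,470 units limit), but is itself disapplied by (l): (l) applies — the reference index is 173, under the 234 limit. (m) is triggered (the compliance score is 44 points, under the 49 points limit), but yields to (n): (n) is engaged — the lot is in a historic district. So (c) applies.
Exception (d)'s conditions are all satisfied: a current Provisional Certificate is held; there is no plumbing or electrical service; a current Annual Certificate is held. However, paragraphs (o)–(p) must be considered: (o) is engaged — the qualifying period is 15 days, less than the 20 days limit. (p) is inapplicable (assessed value is $55,000, not under $54,500), so (o) stands. Exception (d) does not apply.
Exception (e) does not apply: there is no Class 6 Registration in force.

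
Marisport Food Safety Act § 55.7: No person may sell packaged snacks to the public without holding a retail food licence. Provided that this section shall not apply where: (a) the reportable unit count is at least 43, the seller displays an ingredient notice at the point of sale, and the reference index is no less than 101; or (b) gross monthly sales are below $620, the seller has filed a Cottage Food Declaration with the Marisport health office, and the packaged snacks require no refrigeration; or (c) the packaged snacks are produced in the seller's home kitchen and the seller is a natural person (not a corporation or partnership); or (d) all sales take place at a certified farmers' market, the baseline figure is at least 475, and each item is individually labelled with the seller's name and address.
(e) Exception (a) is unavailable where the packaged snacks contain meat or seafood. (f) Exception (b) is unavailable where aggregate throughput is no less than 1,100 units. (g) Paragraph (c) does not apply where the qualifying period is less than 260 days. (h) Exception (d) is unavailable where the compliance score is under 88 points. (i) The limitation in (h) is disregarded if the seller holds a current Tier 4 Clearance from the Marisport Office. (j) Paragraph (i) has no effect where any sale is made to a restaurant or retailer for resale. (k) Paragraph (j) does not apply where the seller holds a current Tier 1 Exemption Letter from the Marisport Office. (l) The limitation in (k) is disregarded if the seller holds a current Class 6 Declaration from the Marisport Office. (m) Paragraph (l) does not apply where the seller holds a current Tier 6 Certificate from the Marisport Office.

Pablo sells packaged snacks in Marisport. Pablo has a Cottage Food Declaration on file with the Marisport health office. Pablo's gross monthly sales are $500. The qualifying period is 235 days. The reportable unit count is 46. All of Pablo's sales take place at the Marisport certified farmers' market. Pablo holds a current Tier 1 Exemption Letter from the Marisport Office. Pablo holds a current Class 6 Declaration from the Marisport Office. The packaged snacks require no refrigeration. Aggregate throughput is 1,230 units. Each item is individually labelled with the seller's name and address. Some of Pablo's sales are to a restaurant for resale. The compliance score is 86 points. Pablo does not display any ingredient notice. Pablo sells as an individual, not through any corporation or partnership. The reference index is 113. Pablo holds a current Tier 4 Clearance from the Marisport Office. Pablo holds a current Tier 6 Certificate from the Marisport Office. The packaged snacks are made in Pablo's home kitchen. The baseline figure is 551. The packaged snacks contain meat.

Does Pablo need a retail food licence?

Exception (a) fails — no ingredient notice is displayed.
Exception (b)'s conditions are all satisfied: gross monthly sales are $500, below the $620 limit; a Cottage Food Declaration is on file; the packaged snacks are shelf-stable. But: (f) is engaged — aggregate throughput is 1,230 units, meeting the 1,100 units threshold. So (b) is unavailable.
Exception (c)'s conditions are all satisfied: the packaged snacks are home-kitchen produced; the seller is a natural person. But applying paragraph (g): (g) operates against (c): the qualifying period is 235 days, less than the 260 days limit. So (c) is unavailable.
All of (d)'s requirements are met (all sales are at a certified farmers' market; the baseline figure is 551, meeting the 475 threshold; items are individually labelled). As to paragraphs (h)–(m): (h) operates (the compliance score is 86 points, under the 88 points limit), but is displaced by (i): (i) operates against (h): a current Tier 4 Clearance is held. (j) applies (some sales are to a restaurant for resale), but is overridden by (k): (k) operates against (j): a current Tier 1 Exemption Letter is held. (l) would limit (k) — a current Class 6 Declaration is held — but (m) sets (l) aside: (m) operates against (l): a current Tier 6 Certificate is held. So (d) applies.

No — exception (d) applies; Pablo is not required to hold a retail food licence.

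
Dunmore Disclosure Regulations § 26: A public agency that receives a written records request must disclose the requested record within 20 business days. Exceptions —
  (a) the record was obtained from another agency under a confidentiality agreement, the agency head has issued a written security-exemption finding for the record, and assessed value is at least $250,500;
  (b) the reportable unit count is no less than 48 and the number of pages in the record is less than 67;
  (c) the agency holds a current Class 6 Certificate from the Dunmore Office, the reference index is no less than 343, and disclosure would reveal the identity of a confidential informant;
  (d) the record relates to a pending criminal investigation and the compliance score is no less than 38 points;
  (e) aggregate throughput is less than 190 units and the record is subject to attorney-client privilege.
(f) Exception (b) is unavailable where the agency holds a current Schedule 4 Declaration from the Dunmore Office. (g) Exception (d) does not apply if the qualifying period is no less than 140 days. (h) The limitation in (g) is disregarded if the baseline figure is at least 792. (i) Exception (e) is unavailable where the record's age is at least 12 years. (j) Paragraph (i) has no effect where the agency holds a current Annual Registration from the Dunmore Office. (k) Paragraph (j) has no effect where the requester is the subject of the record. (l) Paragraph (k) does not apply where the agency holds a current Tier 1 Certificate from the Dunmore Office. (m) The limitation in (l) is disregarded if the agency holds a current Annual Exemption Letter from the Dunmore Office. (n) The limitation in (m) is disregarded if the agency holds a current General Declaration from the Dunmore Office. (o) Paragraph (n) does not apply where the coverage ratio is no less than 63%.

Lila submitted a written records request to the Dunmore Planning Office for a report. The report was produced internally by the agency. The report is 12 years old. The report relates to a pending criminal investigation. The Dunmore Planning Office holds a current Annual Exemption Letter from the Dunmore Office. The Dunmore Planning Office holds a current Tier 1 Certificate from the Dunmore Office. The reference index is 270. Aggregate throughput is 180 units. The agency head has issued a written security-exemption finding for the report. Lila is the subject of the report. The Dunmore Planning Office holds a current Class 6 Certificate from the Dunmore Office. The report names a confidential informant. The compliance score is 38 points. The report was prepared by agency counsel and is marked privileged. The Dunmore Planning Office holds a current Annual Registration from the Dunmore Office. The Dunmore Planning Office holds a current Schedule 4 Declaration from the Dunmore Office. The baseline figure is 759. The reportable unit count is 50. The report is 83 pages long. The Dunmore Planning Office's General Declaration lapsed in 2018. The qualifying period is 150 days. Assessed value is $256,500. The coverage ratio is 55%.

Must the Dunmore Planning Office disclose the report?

Yes — the Dunmore Planning Office must disclose the report.

Exception (a) fails — the report was produced internally.
Exception (b) does not apply: the number of pages in the record is 83, not less than 67.
Exception (c) fails — the reference index is 270, short of 343.
Exception (d)'s conditions are all satisfied: the report relates to a pending investigation; the compliance score is 38 points, meeting the 38 points threshold. Turning to paragraphs (g)–(h): (g) is triggered — the qualifying period is 150 days, meeting the 140 days threshold. (h), which would lift (g), is not engaged — the baseline figure is 759, short of 792. (d) is therefore removed.
Exception (e) is satisfied on its face — aggregate throughput is 180 units, less than the 190 units limit; the report is privileged. But: (i) operates against (e): the record's age is 12 years, meeting the 12 years threshold. (j) would limit (i) — a current Annual Registration is held — but (k) sets (j) aside: (k) operates against (j): Lila is the subject of the report. (l) applies (a current Tier 1 Certificate is held), but yields to (m): (m) is engaged — a current Annual Exemption Letter is held. (n), which would lift (m), does not operate here — no current General Declaration is held. (e) is therefore removed.
None of the exceptions is available; § 26 applies in full.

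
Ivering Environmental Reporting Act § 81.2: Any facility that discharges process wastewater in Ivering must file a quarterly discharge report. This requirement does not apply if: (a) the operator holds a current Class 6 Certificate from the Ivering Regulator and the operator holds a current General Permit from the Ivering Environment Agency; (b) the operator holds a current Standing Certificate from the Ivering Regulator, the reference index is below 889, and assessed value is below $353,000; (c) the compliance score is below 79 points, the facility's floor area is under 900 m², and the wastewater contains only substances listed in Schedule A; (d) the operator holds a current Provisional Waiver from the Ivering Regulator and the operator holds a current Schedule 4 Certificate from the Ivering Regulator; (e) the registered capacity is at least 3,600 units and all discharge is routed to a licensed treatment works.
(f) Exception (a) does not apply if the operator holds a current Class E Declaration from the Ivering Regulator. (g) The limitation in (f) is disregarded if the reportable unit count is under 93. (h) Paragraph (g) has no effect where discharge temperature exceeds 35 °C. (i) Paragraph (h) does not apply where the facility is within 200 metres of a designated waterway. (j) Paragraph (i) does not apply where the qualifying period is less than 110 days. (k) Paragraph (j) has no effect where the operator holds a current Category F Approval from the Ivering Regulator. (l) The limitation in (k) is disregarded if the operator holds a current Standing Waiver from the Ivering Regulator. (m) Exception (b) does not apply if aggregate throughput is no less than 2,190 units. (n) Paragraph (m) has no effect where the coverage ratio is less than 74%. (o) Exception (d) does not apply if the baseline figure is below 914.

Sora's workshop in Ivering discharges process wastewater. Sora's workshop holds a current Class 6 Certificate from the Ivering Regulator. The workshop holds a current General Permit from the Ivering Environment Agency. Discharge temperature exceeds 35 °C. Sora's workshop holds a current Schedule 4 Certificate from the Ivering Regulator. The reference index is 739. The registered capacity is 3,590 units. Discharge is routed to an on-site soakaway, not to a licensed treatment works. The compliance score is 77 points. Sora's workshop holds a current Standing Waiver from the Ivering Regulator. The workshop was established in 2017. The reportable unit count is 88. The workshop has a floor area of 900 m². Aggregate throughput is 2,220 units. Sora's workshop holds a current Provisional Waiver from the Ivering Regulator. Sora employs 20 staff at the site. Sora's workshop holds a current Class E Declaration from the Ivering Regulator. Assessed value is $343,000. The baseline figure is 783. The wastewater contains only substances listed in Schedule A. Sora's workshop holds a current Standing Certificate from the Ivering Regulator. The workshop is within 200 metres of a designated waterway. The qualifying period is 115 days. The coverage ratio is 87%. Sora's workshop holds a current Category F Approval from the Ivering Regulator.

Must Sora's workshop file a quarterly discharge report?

Exception (a): a current Class 6 Certificate is held; a current General Permit is held — every condition holds. Applying paragraphs (f)–(l): (f) is engaged (a current Class E Declaration is held), but yields to (g): (g) operates against (f): the reportable unit count is 88, under the 93 limit. (h) is triggered (discharge temperature exceeds 35 °C), but is overridden by (i): (i) operates — the workshop is within 200 m of a designated waterway. (j), which would lift (i), does not operate here — the qualifying period is 115 days, not less than 110 days. So (a) applies.
Exception (b) is satisfied on its face — a current Standing Certificate is held; the reference index is 739, below the 889 limit; assessed value is $343,000, below the $353,000 limit. However, paragraphs (m)–(n) must be considered: (m) operates against (b): aggregate throughput is 2,220 units, meeting the 2,190 units threshold. (n) is not engaged (the coverage ratio is 87%, not less than 74%), so (m) stands. (b) is therefore removed.
Exception (c) does not apply: the facility's floor area is 900 m², not under 900 m².
All of (d)'s requirements are met (a current Provisional Waiver is held; a current Schedule 4 Certificate is held). But: (o) is triggered — the baseline figure is 783, below the 914 limit. (d) is therefore removed.
Exception (e) does not apply: the registered capacity is 3,590 units, short of 3,600 units.

No — exception (a) applies; Sora's workshop is not required to file a quarterly discharge report.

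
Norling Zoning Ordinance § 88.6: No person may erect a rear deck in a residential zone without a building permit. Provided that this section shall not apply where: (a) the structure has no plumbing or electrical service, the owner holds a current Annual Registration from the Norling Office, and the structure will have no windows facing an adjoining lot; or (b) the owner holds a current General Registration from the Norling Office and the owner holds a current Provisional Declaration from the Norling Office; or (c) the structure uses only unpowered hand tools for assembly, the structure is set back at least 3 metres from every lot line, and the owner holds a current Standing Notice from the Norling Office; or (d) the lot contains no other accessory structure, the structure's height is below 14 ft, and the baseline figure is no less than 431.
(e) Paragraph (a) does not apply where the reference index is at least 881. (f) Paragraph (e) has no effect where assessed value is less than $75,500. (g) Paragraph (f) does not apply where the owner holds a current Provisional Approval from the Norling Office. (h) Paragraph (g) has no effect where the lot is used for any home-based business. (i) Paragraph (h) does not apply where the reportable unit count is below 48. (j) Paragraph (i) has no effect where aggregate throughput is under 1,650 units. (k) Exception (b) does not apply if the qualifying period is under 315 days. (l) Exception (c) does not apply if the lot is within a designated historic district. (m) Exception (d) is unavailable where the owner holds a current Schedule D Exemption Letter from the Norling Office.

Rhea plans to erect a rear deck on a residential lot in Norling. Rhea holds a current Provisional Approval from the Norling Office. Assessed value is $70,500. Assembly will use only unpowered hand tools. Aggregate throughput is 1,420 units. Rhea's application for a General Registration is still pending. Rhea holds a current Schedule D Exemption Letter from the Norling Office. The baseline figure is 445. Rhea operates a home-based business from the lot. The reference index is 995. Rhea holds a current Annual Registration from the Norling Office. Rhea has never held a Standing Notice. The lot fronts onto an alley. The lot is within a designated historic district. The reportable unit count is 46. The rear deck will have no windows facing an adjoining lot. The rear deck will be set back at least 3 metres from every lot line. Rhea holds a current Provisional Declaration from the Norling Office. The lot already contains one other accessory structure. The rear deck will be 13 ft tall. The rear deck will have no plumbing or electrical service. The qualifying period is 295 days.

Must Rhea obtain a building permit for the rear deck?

No — exception (a) applies; Rhea does not need a building permit.

All of (a)'s requirements are met (there is no plumbing or electrical service; a current Annual Registration is held; no windows face an adjoining lot). Applying paragraphs (e)–(j): (e) applies (the reference index is 995, meeting the 881 threshold), but is displaced by (f): (f) operates — assessed value is $70,500, less than the $75,500 limit. (g) is triggered (a current Provisional Approval is held), but is itself disapplied by (h): (h) operates against (g): a home-based business operates on the lot. (i) applies (the reportable unit count is 46, below the 48 limit), but yields to (j): (j) is engaged — aggregate throughput is 1,420 units, under the 1,650 units limit. Exception (a) stands.
Exception (b) fails — no current General Registration is held.
Exception (c) requires that the owner holds a current Standing Notice from the Norling Office; but there is no Standing Notice in force, so (c) is unavailable.
Exception (d) fails — the lot already has another accessory structure.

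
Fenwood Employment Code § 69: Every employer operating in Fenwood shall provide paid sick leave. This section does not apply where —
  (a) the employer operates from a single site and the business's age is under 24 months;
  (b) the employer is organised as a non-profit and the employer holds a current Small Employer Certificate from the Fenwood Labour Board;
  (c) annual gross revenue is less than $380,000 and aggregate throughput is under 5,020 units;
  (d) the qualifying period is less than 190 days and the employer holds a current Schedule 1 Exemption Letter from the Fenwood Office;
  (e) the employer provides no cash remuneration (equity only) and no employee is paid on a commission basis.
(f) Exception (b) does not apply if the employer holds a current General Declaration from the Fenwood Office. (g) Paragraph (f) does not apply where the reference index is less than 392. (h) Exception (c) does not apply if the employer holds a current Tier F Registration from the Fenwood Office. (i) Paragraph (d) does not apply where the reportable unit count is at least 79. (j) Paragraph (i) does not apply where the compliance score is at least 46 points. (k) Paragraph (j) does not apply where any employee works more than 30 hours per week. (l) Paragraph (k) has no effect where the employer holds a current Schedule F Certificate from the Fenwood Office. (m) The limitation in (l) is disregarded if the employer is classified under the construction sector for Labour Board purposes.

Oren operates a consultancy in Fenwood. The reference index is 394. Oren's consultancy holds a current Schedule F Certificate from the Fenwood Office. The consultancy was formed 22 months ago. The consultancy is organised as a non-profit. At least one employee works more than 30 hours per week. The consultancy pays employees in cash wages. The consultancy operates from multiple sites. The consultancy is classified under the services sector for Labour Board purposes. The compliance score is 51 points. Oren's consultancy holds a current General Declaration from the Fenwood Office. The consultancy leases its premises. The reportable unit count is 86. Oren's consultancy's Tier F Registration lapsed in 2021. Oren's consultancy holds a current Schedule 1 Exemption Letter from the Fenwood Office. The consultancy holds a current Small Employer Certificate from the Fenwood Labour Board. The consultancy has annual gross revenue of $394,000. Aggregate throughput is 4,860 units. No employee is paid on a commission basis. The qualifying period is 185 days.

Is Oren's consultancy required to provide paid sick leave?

Exception (a) fails — the employer operates from multiple sites.
All of (b)'s requirements are met (the employer is a non-profit; a current Small Employer Certificate is held). However, paragraphs (f)–(g) must be considered: (f) is triggered — a current General Declaration is held. (g), which would lift (f), is not triggered — the reference index is 394, not less than 392. Exception (b) does not apply.
Exception (c) does not apply: annual gross revenue is $394,000, not less than $380,000.
Exception (d): the qualifying period is 185 days, less than the 190 days limit; a current Schedule 1 Exemption Letter is held — every condition holds. Under paragraphs (i)–(m): (i) would limit (d) — the reportable unit count is 86, meeting the 79 threshold — but (j) sets (i) aside: (j) operates against (i): the compliance score is 51 points, meeting the 46 points threshold. (k) is engaged (at least one employee exceeds 30 hours/week), but is set aside by (l): (l) operates against (k): a current Schedule F Certificate is held. (m), which would lift (l), does not operate here — the consultancy is classified under the services sector. Exception (d) stands.
Exception (e) requires that the employer provides no cash remuneration (equity only); but employees are paid cash wages, so (e) is unavailable.

No — exception (d) applies; Oren's consultancy is not required to provide paid sick leave.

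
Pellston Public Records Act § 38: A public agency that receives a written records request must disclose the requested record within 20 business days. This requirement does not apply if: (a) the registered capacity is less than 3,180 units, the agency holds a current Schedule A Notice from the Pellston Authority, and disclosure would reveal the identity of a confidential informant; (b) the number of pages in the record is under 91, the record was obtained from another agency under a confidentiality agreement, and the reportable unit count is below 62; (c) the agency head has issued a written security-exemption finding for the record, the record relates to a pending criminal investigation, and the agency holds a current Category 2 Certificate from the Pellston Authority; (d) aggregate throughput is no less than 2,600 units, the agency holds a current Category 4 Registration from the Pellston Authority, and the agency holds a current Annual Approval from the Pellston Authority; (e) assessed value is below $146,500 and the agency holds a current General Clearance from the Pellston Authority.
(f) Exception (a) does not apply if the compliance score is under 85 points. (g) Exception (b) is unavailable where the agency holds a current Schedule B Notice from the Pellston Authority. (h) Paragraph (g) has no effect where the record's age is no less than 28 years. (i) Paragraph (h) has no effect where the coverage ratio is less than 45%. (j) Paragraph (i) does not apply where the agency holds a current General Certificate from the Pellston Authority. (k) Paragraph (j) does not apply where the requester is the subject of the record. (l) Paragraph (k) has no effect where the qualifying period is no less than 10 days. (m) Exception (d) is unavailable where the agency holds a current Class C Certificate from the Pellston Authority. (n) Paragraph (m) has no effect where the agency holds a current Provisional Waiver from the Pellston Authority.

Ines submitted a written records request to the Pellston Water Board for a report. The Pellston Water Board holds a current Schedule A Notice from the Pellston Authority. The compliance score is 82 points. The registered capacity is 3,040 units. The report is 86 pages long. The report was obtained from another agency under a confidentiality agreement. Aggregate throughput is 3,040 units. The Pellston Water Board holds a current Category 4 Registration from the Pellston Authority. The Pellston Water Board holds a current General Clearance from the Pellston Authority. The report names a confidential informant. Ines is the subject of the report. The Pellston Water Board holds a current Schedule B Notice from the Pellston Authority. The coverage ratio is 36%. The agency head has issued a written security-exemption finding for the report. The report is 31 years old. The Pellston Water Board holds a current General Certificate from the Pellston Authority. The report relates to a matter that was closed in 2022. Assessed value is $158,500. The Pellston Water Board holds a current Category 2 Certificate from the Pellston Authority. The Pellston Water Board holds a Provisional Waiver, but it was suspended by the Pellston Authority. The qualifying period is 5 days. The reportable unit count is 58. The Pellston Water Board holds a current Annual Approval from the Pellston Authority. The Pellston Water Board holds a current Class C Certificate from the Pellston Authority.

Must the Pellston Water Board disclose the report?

Exception (a) is satisfied on its face — the registered capacity is 3,040 units, less than the 3,180 units limit; a current Schedule A Notice is held; the report names a confidential informant. But applying paragraph (f): (f) operates against (a): the compliance score is 82 points, under the 85 points limit. (a) is therefore removed.
Exception (b): the number of pages in the record is 86, under the 91 limit; the report was obtained under a confidentiality agreement; the reportable unit count is 58, below the 62 limit — every condition holds. But applying paragraphs (g)–(l): (g) applies — a current Schedule B Notice is held. (h) is triggered (the record's age is 31 years, meeting the 28 years threshold), but is overridden by (i): (i) applies — the coverage ratio is 36%, less than the 45% limit. (j) is triggered (a current General Certificate is held), but is overridden by (k): (k) operates against (j): Ines is the subject of the report. (l), which would lift (k), is not triggered — the qualifying period is 5 days, short of 10 days. (b) is therefore removed.
Exception (c) does not apply: the report relates to a closed matter.
Exception (d): aggregate throughput is 3,040 units, meeting the 2,600 units threshold; a current Category 4 Registration is held; a current Annual Approval is held — every condition holds. But applying paragraphs (m)–(n): (m) applies — a current Class C Certificate is held. (n) is not triggered (no current Provisional Waiver is held), so (m) stands. (d) is therefore removed.
Exception (e) does not apply: assessed value is $158,500, not below $146,500.
Every exception is unavailable, so the rule governs.

Yes — the Pellston Water Board must disclose the report.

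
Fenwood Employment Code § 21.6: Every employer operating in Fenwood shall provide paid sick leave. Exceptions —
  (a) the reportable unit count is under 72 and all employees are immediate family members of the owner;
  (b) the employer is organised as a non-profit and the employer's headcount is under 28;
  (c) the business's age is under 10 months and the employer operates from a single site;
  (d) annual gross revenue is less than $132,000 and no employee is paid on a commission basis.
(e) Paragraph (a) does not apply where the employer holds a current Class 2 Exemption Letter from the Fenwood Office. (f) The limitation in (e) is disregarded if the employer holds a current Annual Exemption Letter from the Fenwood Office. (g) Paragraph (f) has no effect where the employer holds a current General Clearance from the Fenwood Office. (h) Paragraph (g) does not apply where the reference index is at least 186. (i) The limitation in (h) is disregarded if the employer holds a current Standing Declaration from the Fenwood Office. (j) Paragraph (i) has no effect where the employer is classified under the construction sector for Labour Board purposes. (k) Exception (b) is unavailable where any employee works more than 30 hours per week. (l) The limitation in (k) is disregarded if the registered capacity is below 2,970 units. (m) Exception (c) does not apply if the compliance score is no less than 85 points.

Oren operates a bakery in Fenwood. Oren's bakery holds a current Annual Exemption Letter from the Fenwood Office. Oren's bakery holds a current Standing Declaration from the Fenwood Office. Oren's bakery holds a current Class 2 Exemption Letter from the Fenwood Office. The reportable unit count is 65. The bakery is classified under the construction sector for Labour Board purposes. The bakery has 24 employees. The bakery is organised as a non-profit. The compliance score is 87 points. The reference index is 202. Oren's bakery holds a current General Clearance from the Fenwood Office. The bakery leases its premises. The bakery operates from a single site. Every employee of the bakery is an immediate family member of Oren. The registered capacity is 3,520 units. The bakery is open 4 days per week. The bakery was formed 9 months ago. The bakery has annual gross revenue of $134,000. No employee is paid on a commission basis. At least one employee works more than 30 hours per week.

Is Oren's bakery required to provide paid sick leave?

All of (a)'s requirements are met (the reportable unit count is 65, under the 72 limit; every employee is an immediate family member). As to paragraphs (e)–(j): (e) applies (a current Class 2 Exemption Letter is held), but is itself disapplied by (f): (f) operates against (e): a current Annual Exemption Letter is held. (g) would limit (f) — a current General Clearance is held — but (h) sets (g) aside: (h) operates against (g): the reference index is 202, meeting the 186 threshold. (i) is triggered (a current Standing Declaration is held), but is itself disapplied by (j): (j) operates — the bakery is classified under the construction sector. (a) remains available.
All of (b)'s requirements are met (the employer is a non-profit; the employer's headcount is 24, under the 28 limit). However, paragraphs (k)–(l) must be considered: (k) is engaged — at least one employee exceeds 30 hours/week. (l), which would lift (k), is not triggered — the registered capacity is 3,520 units, not below 2,970 units. (b) is therefore removed.
Exception (c) is satisfied on its face — the business's age is 9 months, under the 10 months limit; the employer operates from a single site. Turning to paragraph (m): (m) operates against (c): the compliance score is 87 points, meeting the 85 points threshold. Exception (c) does not apply.
Exception (d) requires that annual gross revenue is less than $132,000; but annual gross revenue is $134,000, not less than $132,000, so (d) is unavailable.

No — exception (a) applies; Oren's bakery is not required to provide paid sick leave.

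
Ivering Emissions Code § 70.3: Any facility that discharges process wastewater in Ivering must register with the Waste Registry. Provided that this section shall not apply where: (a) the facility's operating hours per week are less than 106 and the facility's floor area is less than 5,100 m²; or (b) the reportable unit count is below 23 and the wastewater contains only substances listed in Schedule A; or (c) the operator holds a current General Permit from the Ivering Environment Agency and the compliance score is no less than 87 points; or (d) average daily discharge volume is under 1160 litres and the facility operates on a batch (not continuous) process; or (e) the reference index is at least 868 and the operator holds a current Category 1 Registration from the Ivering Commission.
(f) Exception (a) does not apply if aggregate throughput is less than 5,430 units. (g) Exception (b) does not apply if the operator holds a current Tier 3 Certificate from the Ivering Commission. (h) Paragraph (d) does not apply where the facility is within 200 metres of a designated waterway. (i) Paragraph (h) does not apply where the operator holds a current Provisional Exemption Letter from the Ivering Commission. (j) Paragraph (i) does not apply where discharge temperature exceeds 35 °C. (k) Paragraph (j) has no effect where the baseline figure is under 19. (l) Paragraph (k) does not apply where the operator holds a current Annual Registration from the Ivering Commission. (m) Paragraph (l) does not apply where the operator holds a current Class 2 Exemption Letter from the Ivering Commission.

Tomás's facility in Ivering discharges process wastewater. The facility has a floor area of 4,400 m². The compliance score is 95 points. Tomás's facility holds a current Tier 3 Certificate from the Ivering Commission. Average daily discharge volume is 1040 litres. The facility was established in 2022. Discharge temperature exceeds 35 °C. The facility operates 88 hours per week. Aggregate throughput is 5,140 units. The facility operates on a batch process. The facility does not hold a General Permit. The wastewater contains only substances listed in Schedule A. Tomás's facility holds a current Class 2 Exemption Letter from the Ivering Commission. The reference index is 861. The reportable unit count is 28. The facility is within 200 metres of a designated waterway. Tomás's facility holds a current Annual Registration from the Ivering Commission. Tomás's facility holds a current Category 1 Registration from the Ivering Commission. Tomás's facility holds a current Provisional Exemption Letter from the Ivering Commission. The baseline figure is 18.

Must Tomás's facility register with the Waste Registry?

No — exception (d) applies; Tomás's facility is not required to register with the Waste Registry.

All of (a)'s requirements are met (the facility's operating hours per week are 88, less than the 106 limit; the facility's floor area is 4,400 m², less than the 5,100 m² limit). But applying paragraph (f): (f) is engaged — aggregate throughput is 5,140 units, less than the 5,430 units limit. (a) is therefore removed.
Exception (b) requires that the reportable unit count is below 23; but the reportable unit count is 28, not below 23, so (b) is unavailable.
Exception (c) requires that the operator holds a current General Permit from the Ivering Environment Agency; but no General Permit is held, so (c) is unavailable.
All of (d)'s requirements are met (average daily discharge volume is 1040 litres, under the 1160 litres limit; the facility operates on a batch process). Applying paragraphs (h)–(m): (h) is engaged (the facility is within 200 m of a designated waterway), but is overridden by (i): (i) is engaged — a current Provisional Exemption Letter is held. (j) applies (discharge temperature exceeds 35 °C), but is overridden by (k): (k) operates — the baseline figure is 18, under the 19 limit. (l) operates (a current Annual Registration is held), but yields to (m): (m) operates against (l): a current Class 2 Exemption Letter is held. (d) remains available.
Exception (e) fails — the reference index is 861, short of 868.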